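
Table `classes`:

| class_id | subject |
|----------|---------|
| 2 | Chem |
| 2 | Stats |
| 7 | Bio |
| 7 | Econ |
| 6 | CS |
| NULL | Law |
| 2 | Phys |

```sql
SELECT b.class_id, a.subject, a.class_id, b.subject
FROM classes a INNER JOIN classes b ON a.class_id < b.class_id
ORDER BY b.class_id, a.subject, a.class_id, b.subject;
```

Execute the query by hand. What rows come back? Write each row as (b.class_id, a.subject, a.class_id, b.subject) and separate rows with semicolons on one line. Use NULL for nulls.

INNER JOIN keeps only pairs where the ON condition holds.
Matching on a.class_id < b.class_id. A NULL in a compared column never satisfies the condition.
- a (class_id=2) pairs with 3 row(s) of b.
- a (class_id=2) pairs with 3 row(s) of b.
- a (class_id=7) has no partner → excluded.
- a (class_id=7) has no partner → excluded.
- a (class_id=6) pairs with 2 row(s) of b.
- a (class_id=NULL) has no partner → excluded.
- a (class_id=2) pairs with 3 row(s) of b.

(6, Chem, 2, CS); (6, Phys, 2, CS); (6, Stats, 2, CS); (7, CS, 6, Bio); (7, CS, 6, Econ); (7, Chem, 2, Bio); (7, Chem, 2, Econ); (7, Phys, 2, Bio); (7, Phys, 2, Econ); (7, Stats, 2, Bio); (7, Stats, 2, Econ)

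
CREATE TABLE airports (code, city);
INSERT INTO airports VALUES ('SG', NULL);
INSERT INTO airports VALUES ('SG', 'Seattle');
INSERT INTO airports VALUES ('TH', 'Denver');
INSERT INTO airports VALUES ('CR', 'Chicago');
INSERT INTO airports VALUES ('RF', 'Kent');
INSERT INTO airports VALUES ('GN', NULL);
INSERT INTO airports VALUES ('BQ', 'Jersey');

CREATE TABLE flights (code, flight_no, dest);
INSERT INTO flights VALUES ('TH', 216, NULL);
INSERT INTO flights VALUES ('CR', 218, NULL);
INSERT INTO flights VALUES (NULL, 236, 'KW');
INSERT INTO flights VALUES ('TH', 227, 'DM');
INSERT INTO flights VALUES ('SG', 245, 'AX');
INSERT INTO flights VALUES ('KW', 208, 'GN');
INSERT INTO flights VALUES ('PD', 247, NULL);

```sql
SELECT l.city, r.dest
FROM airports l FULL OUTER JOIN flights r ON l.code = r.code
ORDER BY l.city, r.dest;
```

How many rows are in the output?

11

FULL OUTER JOIN keeps every row from both sides; unmatched rows get NULL for the other side's columns.
Matching on l.code = r.code. A NULL in a compared column never satisfies the condition.
- code=SG: 1 matching r row(s), so 1 row(s) emitted.
- code=SG: 1 matching r row(s), so 1 row(s) emitted.
- code=TH: 2 matching r row(s), so 2 row(s) emitted.
- code=CR: 1 matching r row(s), so 1 row(s) emitted.
- code=RF: no r row matches, row kept with r columns NULL.
- code=GN: no r row matches, row kept with r columns NULL.
- code=BQ: no r row matches, row kept with r columns NULL.
- plus 3 unmatched r row(s), each kept with NULL l columns.
Total: 5 matched + 6 padded = 11 rows.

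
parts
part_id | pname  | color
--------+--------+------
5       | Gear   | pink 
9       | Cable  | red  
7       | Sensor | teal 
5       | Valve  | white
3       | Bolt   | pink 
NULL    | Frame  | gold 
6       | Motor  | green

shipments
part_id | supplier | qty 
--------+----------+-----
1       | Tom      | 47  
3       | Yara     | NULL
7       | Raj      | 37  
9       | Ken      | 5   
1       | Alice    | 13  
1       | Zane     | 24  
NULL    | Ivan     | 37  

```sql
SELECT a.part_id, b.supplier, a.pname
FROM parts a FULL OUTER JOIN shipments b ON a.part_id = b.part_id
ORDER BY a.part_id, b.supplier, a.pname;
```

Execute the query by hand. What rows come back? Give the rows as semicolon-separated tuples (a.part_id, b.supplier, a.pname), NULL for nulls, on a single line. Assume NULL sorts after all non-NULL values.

(3, Yara, Bolt); (5, NULL, Gear); (5, NULL, Valve); (6, NULL, Motor); (7, Raj, Sensor); (9, Ken, Cable); (NULL, Alice, NULL); (NULL, Ivan, NULL); (NULL, Tom, NULL); (NULL, Zane, NULL); (NULL, NULL, Frame)

FULL OUTER JOIN keeps every row from both sides; unmatched rows get NULL for the other side's columns.
Matching on a.part_id = b.part_id. A NULL in a compared column never satisfies the condition.
- part_id=5: no b row matches, row kept with b columns NULL.
- part_id=9: 1 matching b row(s), so 1 row(s) emitted.
- part_id=7: 1 matching b row(s), so 1 row(s) emitted.
- part_id=5: no b row matches, row kept with b columns NULL.
- part_id=3: 1 matching b row(s), so 1 row(s) emitted.
- part_id=NULL: no b row matches, row kept with b columns NULL.
- part_id=6: no b row matches, row kept with b columns NULL.
- 4 row(s) from b found no a partner → padded with NULL.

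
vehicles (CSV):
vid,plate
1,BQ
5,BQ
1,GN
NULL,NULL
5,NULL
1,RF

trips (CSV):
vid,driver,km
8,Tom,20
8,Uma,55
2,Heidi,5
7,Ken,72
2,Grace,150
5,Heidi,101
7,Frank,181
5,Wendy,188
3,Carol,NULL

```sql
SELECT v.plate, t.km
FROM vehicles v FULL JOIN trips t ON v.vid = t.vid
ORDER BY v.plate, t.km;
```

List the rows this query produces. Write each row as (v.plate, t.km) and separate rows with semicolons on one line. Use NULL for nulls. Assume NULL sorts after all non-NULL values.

(BQ, 101); (BQ, 188); (BQ, NULL); (GN, NULL); (RF, NULL); (NULL, 5); (NULL, 20); (NULL, 55); (NULL, 72); (NULL, 101); (NULL, 150); (NULL, 181); (NULL, 188); (NULL, NULL); (NULL, NULL)

FULL OUTER JOIN keeps every row from both sides; unmatched rows get NULL for the other side's columns.
Matching on v.vid = t.vid. A NULL in a compared column never satisfies the condition.
Matched pairs: 4; unmatched v rows kept: 4; unmatched t rows kept: 7.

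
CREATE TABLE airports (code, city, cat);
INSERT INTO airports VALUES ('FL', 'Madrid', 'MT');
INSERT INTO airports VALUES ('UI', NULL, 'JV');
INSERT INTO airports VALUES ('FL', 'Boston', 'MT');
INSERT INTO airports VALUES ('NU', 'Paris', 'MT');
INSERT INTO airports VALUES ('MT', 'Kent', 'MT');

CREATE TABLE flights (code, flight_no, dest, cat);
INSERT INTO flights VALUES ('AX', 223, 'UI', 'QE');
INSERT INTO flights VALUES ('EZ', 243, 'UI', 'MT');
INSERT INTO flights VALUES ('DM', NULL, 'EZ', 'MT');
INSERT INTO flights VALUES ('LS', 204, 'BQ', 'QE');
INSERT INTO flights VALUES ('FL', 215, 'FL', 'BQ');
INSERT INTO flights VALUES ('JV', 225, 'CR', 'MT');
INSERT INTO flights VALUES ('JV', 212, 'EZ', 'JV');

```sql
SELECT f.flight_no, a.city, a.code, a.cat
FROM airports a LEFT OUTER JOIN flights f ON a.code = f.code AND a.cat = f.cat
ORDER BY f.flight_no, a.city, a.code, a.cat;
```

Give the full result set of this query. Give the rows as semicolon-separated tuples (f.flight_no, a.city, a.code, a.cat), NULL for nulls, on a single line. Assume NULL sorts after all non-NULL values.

LEFT JOIN keeps every row from `airports`; unmatched rows get NULL for `flights`'s columns.
Matching on a.code = f.code AND a.cat = f.cat.
- a row (code=FL, cat=MT): no match → kept, f columns NULL.
- a row (code=UI, cat=JV): no match → kept, f columns NULL.
- a row (code=FL, cat=MT): no match → kept, f columns NULL.
- a row (code=NU, cat=MT): no match → kept, f columns NULL.
- a row (code=MT, cat=MT): no match → kept, f columns NULL.
After projecting and ordering:
f.flight_no | a.city | a.code | a.cat
NULL | Boston | FL | MT
NULL | Kent | MT | MT
NULL | Madrid | FL | MT
NULL | Paris | NU | MT
NULL | NULL | UI | JV

(NULL, Boston, FL, MT); (NULL, Kent, MT, MT); (NULL, Madrid, FL, MT); (NULL, Paris, NU, MT); (NULL, NULL, UI, JV)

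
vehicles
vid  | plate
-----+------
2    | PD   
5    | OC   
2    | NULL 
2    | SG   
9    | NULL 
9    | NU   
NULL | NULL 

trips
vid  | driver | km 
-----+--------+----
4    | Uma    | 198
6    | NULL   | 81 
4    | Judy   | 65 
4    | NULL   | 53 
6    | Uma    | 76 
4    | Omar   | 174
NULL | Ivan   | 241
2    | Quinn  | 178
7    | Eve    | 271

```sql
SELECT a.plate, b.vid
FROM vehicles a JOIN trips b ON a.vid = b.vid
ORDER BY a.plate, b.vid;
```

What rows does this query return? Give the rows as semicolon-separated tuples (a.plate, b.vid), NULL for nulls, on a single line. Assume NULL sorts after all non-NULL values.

INNER JOIN keeps only pairs where the ON condition holds.
Matching on a.vid = b.vid. A NULL in a compared column never satisfies the condition.
- a (vid=2) pairs with 1 row(s) of b.
- a (vid=5) has no partner → excluded.
- a (vid=2) pairs with 1 row(s) of b.
- a (vid=2) pairs with 1 row(s) of b.
- a (vid=9) has no partner → excluded.
- a (vid=9) has no partner → excluded.
- a (vid=NULL) has no partner → excluded.
After projecting and ordering:
a.plate | b.vid
PD | 2
SG | 2
NULL | 2

(PD, 2); (SG, 2); (NULL, 2)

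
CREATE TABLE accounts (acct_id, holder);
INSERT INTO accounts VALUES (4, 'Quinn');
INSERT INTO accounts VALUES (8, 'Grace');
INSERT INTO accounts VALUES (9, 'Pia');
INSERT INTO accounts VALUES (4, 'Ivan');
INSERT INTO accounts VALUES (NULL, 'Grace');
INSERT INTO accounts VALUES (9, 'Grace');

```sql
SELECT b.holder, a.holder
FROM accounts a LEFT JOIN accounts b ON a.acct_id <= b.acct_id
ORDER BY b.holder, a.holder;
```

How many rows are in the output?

LEFT JOIN keeps every row from `accounts a`; unmatched rows get NULL for `accounts b`'s columns.
Matching on a.acct_id <= b.acct_id. A NULL in a compared column never satisfies the condition.
- a row (acct_id=4): matches 5 b row(s) → 5 output row(s).
- a row (acct_id=8): matches 3 b row(s) → 3 output row(s).
- a row (acct_id=9): matches 2 b row(s) → 2 output row(s).
- a row (acct_id=4): matches 5 b row(s) → 5 output row(s).
- a row (acct_id=NULL): no match → kept, b columns NULL.
- a row (acct_id=9): matches 2 b row(s) → 2 output row(s).
Total: 17 matched + 1 padded = 18 rows.

18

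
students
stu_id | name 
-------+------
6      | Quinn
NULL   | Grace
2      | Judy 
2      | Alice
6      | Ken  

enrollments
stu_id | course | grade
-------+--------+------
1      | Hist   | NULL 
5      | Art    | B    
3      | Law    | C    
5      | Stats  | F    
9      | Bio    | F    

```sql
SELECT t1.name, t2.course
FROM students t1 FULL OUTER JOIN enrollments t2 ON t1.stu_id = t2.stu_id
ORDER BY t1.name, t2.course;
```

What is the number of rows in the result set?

FULL OUTER JOIN keeps every row from both sides; unmatched rows get NULL for the other side's columns.
Matching on t1.stu_id = t2.stu_id. A NULL in a compared column never satisfies the condition.
Matched pairs: 0; unmatched t1 rows kept: 5; unmatched t2 rows kept: 5.
Total: 0 matched + 10 padded = 10 rows.

10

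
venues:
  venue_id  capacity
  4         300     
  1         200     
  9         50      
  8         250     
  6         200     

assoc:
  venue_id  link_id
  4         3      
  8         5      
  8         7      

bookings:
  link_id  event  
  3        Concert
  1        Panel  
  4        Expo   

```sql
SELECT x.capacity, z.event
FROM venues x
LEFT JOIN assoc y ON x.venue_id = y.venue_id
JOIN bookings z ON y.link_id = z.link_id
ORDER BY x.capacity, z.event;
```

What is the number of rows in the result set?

1

Evaluate left to right. First `venues x LEFT JOIN assoc y` on venue_id: 6 row(s).
Then INNER JOIN `bookings z` on link_id: keep only rows whose y.link_id appears in z.
Result: 1 row(s).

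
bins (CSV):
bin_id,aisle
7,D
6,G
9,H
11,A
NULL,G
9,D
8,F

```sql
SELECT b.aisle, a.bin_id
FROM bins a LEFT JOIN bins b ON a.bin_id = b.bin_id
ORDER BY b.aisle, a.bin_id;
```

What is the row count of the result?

9

LEFT JOIN keeps every row from `bins a`; unmatched rows get NULL for `bins b`'s columns.
Matching on a.bin_id = b.bin_id. A NULL in a compared column never satisfies the condition.
Matched pairs: 8; unmatched a rows kept: 1.
Total: 8 matched + 1 padded = 9 rows.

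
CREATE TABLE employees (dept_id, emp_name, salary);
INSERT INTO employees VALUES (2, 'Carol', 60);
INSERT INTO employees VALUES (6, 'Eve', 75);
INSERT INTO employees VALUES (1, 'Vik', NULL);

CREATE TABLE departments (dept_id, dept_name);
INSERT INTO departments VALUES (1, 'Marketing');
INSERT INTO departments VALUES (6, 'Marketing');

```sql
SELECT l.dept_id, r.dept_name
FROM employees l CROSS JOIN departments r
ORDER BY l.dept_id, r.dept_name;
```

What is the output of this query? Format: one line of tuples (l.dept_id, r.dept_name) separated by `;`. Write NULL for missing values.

(1, Marketing); (1, Marketing); (2, Marketing); (2, Marketing); (6, Marketing); (6, Marketing)

CROSS JOIN pairs every row of `employees` with every row of `departments`: 3 × 2 = 6 rows.
After projecting and ordering:
l.dept_id | r.dept_name
1 | Marketing
1 | Marketing
2 | Marketing
2 | Marketing
6 | Marketing
6 | Marketing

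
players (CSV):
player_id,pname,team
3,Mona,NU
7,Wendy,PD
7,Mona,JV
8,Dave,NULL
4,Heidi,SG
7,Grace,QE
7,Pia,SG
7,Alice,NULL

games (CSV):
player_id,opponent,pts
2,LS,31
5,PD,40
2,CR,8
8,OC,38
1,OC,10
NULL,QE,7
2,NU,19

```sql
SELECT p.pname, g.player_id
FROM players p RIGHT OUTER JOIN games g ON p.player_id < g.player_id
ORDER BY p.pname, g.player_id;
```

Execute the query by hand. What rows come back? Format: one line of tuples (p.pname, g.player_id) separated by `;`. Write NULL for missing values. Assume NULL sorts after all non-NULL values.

RIGHT JOIN keeps every row from `games`; unmatched rows get NULL for `players`'s columns.
Matching on p.player_id < g.player_id. A NULL in a compared column never satisfies the condition.
Matched pairs: 9; unmatched g rows kept: 5.

(Alice, 8); (Grace, 8); (Heidi, 5); (Heidi, 8); (Mona, 5); (Mona, 8); (Mona, 8); (Pia, 8); (Wendy, 8); (NULL, 1); (NULL, 2); (NULL, 2); (NULL, 2); (NULL, NULL)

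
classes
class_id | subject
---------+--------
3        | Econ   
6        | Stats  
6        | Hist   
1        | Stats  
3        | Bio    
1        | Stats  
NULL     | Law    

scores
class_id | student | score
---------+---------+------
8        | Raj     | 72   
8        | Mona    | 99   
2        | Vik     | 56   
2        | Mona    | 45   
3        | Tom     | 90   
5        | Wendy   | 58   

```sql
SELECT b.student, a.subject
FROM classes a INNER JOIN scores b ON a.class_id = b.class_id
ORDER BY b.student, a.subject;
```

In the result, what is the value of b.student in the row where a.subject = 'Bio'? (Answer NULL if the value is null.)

Tom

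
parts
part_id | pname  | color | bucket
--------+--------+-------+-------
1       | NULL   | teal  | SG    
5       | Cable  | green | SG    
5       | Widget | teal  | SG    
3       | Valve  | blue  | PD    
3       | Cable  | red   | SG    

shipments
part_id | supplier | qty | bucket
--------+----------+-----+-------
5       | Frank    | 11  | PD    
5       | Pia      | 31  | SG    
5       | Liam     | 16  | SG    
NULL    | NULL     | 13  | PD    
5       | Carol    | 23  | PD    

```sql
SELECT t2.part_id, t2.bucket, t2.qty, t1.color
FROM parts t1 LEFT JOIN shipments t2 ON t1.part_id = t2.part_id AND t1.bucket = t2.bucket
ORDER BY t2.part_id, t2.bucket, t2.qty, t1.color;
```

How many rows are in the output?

7

LEFT JOIN keeps every row from `parts`; unmatched rows get NULL for `shipments`'s columns.
Matching on t1.part_id = t2.part_id AND t1.bucket = t2.bucket. A NULL in a compared column never satisfies the condition.
Matched pairs: 4; unmatched t1 rows kept: 3.
Total: 4 matched + 3 padded = 7 rows.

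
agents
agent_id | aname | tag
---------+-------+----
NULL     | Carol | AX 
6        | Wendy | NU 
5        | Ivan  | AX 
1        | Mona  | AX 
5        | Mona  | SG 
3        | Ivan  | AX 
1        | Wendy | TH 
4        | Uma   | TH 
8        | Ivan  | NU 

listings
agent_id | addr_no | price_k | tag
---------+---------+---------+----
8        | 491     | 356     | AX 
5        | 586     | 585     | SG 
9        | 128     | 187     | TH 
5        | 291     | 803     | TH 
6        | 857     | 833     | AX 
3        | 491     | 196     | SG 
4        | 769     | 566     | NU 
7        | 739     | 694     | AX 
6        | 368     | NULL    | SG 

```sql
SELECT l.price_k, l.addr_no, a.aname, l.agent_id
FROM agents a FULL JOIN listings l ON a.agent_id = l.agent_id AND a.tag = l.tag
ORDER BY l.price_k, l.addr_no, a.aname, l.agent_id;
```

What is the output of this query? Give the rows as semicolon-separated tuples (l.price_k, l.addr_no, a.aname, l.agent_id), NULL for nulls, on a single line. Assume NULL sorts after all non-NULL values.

(187, 128, NULL, 9); (196, 491, NULL, 3); (356, 491, NULL, 8); (566, 769, NULL, 4); (585, 586, Mona, 5); (694, 739, NULL, 7); (803, 291, NULL, 5); (833, 857, NULL, 6); (NULL, 368, NULL, 6); (NULL, NULL, Carol, NULL); (NULL, NULL, Ivan, NULL); (NULL, NULL, Ivan, NULL); (NULL, NULL, Ivan, NULL); (NULL, NULL, Mona, NULL); (NULL, NULL, Uma, NULL); (NULL, NULL, Wendy, NULL); (NULL, NULL, Wendy, NULL)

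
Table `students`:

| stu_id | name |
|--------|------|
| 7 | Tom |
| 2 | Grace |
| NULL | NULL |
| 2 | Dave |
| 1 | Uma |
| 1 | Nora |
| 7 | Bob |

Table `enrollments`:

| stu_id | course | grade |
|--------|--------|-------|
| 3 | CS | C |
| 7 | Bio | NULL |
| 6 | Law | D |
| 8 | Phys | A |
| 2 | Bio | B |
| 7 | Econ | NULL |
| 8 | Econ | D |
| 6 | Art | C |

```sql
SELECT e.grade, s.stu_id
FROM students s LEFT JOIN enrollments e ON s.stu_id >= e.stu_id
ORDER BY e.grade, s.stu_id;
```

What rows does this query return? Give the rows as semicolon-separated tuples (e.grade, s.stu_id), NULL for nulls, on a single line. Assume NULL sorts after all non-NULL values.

LEFT JOIN keeps every row from `students`; unmatched rows get NULL for `enrollments`'s columns.
Matching on s.stu_id >= e.stu_id. A NULL in a compared column never satisfies the condition.
Matched pairs: 14; unmatched s rows kept: 3.

(B, 2); (B, 2); (B, 7); (B, 7); (C, 7); (C, 7); (C, 7); (C, 7); (D, 7); (D, 7); (NULL, 1); (NULL, 1); (NULL, 7); (NULL, 7); (NULL, 7); (NULL, 7); (NULL, NULL)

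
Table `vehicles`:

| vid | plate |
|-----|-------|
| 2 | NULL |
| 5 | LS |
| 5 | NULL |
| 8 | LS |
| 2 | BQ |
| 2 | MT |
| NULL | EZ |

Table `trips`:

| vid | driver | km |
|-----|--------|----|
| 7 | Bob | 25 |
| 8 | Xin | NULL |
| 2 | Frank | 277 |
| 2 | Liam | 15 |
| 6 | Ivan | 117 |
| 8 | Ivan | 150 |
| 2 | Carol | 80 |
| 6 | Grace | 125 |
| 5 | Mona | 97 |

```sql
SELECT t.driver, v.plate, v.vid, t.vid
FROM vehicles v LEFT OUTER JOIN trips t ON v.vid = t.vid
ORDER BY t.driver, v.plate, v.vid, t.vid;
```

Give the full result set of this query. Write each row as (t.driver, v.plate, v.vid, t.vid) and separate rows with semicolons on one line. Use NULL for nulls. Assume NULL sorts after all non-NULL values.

LEFT JOIN keeps every row from `vehicles`; unmatched rows get NULL for `trips`'s columns.
Matching on v.vid = t.vid. A NULL in a compared column never satisfies the condition.
- vid=2: 3 matching t row(s), so 3 row(s) emitted.
- vid=5: 1 matching t row(s), so 1 row(s) emitted.
- vid=5: 1 matching t row(s), so 1 row(s) emitted.
- vid=8: 2 matching t row(s), so 2 row(s) emitted.
- vid=2: 3 matching t row(s), so 3 row(s) emitted.
- vid=2: 3 matching t row(s), so 3 row(s) emitted.
- vid=NULL: no t row matches, row kept with t columns NULL.

(Carol, BQ, 2, 2); (Carol, MT, 2, 2); (Carol, NULL, 2, 2); (Frank, BQ, 2, 2); (Frank, MT, 2, 2); (Frank, NULL, 2, 2); (Ivan, LS, 8, 8); (Liam, BQ, 2, 2); (Liam, MT, 2, 2); (Liam, NULL, 2, 2); (Mona, LS, 5, 5); (Mona, NULL, 5, 5); (Xin, LS, 8, 8); (NULL, EZ, NULL, NULL)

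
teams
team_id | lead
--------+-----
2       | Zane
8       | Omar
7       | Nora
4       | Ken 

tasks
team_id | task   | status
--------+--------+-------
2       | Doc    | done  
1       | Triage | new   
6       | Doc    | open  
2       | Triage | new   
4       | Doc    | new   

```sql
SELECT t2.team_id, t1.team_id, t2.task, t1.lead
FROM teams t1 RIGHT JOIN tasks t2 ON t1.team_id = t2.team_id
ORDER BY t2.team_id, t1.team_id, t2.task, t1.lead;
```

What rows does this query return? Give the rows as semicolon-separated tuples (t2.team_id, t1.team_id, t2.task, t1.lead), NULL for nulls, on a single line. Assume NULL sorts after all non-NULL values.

(1, NULL, Triage, NULL); (2, 2, Doc, Zane); (2, 2, Triage, Zane); (4, 4, Doc, Ken); (6, NULL, Doc, NULL)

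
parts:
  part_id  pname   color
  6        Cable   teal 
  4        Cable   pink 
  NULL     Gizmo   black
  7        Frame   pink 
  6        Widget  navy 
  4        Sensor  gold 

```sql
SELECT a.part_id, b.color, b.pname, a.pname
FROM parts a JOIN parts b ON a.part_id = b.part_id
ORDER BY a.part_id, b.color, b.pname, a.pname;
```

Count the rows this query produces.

INNER JOIN keeps only pairs where the ON condition holds.
Matching on a.part_id = b.part_id. A NULL in a compared column never satisfies the condition.
- part_id=6: 2 matching b row(s), so 2 row(s) emitted.
- part_id=4: 2 matching b row(s), so 2 row(s) emitted.
- part_id=NULL: no matching b row, dropped.
- part_id=7: 1 matching b row(s), so 1 row(s) emitted.
- part_id=6: 2 matching b row(s), so 2 row(s) emitted.
- part_id=4: 2 matching b row(s), so 2 row(s) emitted.
Total: 9 rows.

9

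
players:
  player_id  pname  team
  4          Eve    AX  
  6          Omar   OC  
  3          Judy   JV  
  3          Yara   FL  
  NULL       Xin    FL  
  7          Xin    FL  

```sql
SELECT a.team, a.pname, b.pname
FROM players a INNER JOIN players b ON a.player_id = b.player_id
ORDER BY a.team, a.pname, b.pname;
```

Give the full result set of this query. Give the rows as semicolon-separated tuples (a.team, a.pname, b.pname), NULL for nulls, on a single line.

INNER JOIN keeps only pairs where the ON condition holds.
Matching on a.player_id = b.player_id. A NULL in a compared column never satisfies the condition.
- player_id=4: 1 matching b row(s), so 1 row(s) emitted.
- player_id=6: 1 matching b row(s), so 1 row(s) emitted.
- player_id=3: 2 matching b row(s), so 2 row(s) emitted.
- player_id=3: 2 matching b row(s), so 2 row(s) emitted.
- player_id=NULL: no matching b row, dropped.
- player_id=7: 1 matching b row(s), so 1 row(s) emitted.
After projecting and ordering:
a.team | a.pname | b.pname
AX | Eve | Eve
FL | Xin | Xin
FL | Yara | Judy
FL | Yara | Yara
JV | Judy | Judy
JV | Judy | Yara
OC | Omar | Omar

(AX, Eve, Eve); (FL, Xin, Xin); (FL, Yara, Judy); (FL, Yara, Yara); (JV, Judy, Judy); (JV, Judy, Yara); (OC, Omar, Omar)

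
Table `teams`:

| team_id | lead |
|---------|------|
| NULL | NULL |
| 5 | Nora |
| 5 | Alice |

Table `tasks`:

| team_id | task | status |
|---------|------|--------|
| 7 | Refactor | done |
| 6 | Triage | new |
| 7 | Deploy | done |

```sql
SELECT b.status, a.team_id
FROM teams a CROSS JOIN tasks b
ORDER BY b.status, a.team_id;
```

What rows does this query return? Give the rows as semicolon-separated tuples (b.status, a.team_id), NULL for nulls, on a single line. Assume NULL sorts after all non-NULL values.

(done, 5); (done, 5); (done, 5); (done, 5); (done, NULL); (done, NULL); (new, 5); (new, 5); (new, NULL)

CROSS JOIN pairs every row of `teams` with every row of `tasks`: 3 × 3 = 9 rows.
After projecting and ordering:
b.status | a.team_id
done | 5
done | 5
done | 5
done | 5
done | NULL
done | NULL
new | 5
new | 5
new | NULL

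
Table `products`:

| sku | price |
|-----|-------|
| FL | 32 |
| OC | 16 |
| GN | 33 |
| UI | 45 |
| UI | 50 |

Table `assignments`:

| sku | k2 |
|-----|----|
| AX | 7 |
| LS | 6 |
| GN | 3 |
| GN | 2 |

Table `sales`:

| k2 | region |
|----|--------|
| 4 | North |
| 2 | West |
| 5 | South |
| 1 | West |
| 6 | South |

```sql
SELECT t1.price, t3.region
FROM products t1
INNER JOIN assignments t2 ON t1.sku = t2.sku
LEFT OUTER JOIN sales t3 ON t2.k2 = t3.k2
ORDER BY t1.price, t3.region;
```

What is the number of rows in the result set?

Step 1 — t1 INNER JOIN t2 on sku → 2 row(s).
Then LEFT JOIN `sales t3` on k2: each of those 2 rows is kept; rows whose t2.k2 has no match in t3 get NULL for t3's columns.
Result: 2 row(s).

2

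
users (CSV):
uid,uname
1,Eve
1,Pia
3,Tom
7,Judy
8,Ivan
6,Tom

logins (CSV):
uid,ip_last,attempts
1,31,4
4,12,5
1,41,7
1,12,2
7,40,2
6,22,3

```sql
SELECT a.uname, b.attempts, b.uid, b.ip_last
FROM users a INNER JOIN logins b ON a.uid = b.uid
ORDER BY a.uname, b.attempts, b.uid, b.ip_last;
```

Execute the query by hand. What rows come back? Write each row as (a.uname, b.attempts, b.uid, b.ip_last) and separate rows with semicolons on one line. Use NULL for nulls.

INNER JOIN keeps only pairs where the ON condition holds.
Matching on a.uid = b.uid.
- a[0] uid=1 → 3 match(es) in b → 3 row(s).
- a[1] uid=1 → 3 match(es) in b → 3 row(s).
- a[2] uid=3 → no match; dropped.
- a[3] uid=7 → 1 match(es) in b → 1 row(s).
- a[4] uid=8 → no match; dropped.
- a[5] uid=6 → 1 match(es) in b → 1 row(s).
After projecting and ordering:
a.uname | b.attempts | b.uid | b.ip_last
Eve | 2 | 1 | 12
Eve | 4 | 1 | 31
Eve | 7 | 1 | 41
Judy | 2 | 7 | 40
Pia | 2 | 1 | 12
Pia | 4 | 1 | 31
Pia | 7 | 1 | 41
Tom | 3 | 6 | 22

(Eve, 2, 1, 12); (Eve, 4, 1, 31); (Eve, 7, 1, 41); (Judy, 2, 7, 40); (Pia, 2, 1, 12); (Pia, 4, 1, 31); (Pia, 7, 1, 41); (Tom, 3, 6, 22)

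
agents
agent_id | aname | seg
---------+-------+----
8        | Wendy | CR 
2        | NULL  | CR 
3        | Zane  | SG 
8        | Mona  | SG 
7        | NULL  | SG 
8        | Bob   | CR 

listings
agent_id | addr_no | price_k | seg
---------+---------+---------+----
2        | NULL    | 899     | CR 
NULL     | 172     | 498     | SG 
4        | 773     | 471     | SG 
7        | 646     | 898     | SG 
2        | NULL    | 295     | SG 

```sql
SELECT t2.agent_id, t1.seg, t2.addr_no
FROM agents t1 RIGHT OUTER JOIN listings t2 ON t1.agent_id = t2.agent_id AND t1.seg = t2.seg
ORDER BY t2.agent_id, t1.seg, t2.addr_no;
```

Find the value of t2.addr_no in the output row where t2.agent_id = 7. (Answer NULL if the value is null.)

646

RIGHT JOIN keeps every row from `listings`; unmatched rows get NULL for `agents`'s columns.
Matching on t1.agent_id = t2.agent_id AND t1.seg = t2.seg. A NULL in a compared column never satisfies the condition.
- agent_id=8, seg=CR: no matching t2 row.
- agent_id=2, seg=CR: 1 matching t2 row(s), so 1 row(s) emitted.
- agent_id=3, seg=SG: no matching t2 row.
- agent_id=8, seg=SG: no matching t2 row.
- agent_id=7, seg=SG: 1 matching t2 row(s), so 1 row(s) emitted.
- agent_id=8, seg=CR: no matching t2 row.
- 3 t2 row(s) had no t1 match → kept, t1 columns NULL.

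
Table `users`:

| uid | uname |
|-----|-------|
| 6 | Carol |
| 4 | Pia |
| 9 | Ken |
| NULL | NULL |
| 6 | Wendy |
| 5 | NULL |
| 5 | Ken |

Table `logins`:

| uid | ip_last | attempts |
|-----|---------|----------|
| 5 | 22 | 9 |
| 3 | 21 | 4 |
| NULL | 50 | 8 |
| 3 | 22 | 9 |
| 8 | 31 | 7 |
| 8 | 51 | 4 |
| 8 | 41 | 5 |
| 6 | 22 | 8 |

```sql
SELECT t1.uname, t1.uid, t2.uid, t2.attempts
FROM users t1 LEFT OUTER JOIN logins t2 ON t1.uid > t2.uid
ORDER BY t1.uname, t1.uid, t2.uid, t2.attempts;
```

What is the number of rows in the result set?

20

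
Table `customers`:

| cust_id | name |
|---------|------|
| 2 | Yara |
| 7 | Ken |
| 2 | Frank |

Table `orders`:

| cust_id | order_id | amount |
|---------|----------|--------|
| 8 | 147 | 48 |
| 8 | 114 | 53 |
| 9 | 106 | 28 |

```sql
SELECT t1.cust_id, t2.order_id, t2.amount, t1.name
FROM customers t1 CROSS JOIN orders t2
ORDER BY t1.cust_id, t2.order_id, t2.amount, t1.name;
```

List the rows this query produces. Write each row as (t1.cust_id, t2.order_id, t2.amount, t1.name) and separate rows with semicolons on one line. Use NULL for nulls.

(2, 106, 28, Frank); (2, 106, 28, Yara); (2, 114, 53, Frank); (2, 114, 53, Yara); (2, 147, 48, Frank); (2, 147, 48, Yara); (7, 106, 28, Ken); (7, 114, 53, Ken); (7, 147, 48, Ken)

CROSS JOIN pairs every row of `customers` with every row of `orders`: 3 × 3 = 9 rows.
After projecting and ordering:
t1.cust_id | t2.order_id | t2.amount | t1.name
2 | 106 | 28 | Frank
2 | 106 | 28 | Yara
2 | 114 | 53 | Frank
2 | 114 | 53 | Yara
2 | 147 | 48 | Frank
2 | 147 | 48 | Yara
7 | 106 | 28 | Ken
7 | 114 | 53 | Ken
7 | 147 | 48 | Ken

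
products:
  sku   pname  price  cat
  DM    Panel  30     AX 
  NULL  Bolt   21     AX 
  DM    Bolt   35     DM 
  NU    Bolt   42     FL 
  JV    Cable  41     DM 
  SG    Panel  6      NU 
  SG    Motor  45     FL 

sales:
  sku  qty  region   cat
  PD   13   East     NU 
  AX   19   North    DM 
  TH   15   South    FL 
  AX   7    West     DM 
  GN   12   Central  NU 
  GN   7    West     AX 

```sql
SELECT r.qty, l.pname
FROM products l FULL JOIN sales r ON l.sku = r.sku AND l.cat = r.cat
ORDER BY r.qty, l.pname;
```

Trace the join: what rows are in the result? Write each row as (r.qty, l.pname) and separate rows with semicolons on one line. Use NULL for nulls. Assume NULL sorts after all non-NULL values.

(7, NULL); (7, NULL); (12, NULL); (13, NULL); (15, NULL); (19, NULL); (NULL, Bolt); (NULL, Bolt); (NULL, Bolt); (NULL, Cable); (NULL, Motor); (NULL, Panel); (NULL, Panel)

FULL OUTER JOIN keeps every row from both sides; unmatched rows get NULL for the other side's columns.
Matching on l.sku = r.sku AND l.cat = r.cat. A NULL in a compared column never satisfies the condition.
Matched pairs: 0; unmatched l rows kept: 7; unmatched r rows kept: 6.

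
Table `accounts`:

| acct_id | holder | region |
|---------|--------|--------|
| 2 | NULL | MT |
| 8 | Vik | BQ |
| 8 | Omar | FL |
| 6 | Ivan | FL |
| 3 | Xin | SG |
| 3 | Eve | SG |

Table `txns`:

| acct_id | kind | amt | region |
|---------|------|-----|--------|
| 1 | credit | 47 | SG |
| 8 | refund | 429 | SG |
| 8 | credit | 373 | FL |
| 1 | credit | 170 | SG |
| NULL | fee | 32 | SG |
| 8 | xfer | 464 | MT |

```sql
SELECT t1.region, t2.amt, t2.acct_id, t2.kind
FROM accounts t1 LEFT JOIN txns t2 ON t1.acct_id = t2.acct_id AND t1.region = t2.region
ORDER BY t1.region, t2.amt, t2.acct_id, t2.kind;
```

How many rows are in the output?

LEFT JOIN keeps every row from `accounts`; unmatched rows get NULL for `txns`'s columns.
Matching on t1.acct_id = t2.acct_id AND t1.region = t2.region. A NULL in a compared column never satisfies the condition.
Matched pairs: 1; unmatched t1 rows kept: 5.
Total: 1 matched + 5 padded = 6 rows.

6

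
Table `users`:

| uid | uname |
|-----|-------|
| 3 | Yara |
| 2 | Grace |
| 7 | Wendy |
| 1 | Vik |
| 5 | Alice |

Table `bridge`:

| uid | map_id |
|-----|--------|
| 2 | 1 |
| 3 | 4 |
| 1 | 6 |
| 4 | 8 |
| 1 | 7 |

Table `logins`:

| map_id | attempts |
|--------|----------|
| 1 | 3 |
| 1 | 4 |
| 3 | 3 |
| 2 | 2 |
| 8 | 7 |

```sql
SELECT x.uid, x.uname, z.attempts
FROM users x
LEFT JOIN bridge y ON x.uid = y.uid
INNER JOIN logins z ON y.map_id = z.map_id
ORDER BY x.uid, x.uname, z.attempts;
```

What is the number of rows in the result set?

Joins associate left-to-right: users LEFT JOIN bridge on uid gives 6 intermediate row(s).
Then INNER JOIN `logins z` on map_id: keep only rows whose y.map_id appears in z.
Result: 2 row(s).

2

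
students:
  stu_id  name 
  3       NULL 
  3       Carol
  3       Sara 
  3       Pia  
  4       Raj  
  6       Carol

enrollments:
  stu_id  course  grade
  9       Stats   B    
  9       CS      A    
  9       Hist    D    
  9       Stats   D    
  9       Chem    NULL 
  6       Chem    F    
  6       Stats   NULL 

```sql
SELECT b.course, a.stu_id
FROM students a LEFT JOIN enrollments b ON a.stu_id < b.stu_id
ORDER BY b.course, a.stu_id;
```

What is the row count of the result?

40

LEFT JOIN keeps every row from `students`; unmatched rows get NULL for `enrollments`'s columns.
Matching on a.stu_id < b.stu_id.
Matched pairs: 40; unmatched a rows kept: 0.
Total: 40 rows.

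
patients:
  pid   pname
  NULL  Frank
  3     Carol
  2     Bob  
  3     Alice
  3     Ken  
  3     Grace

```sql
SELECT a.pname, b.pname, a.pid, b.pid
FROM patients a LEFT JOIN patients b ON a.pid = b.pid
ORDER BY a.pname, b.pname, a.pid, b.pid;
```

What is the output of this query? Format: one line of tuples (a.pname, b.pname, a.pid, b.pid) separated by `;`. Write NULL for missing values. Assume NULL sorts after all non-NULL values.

LEFT JOIN keeps every row from `patients a`; unmatched rows get NULL for `patients b`'s columns.
Matching on a.pid = b.pid. A NULL in a compared column never satisfies the condition.
Matched pairs: 17; unmatched a rows kept: 1.

(Alice, Alice, 3, 3); (Alice, Carol, 3, 3); (Alice, Grace, 3, 3); (Alice, Ken, 3, 3); (Bob, Bob, 2, 2); (Carol, Alice, 3, 3); (Carol, Carol, 3, 3); (Carol, Grace, 3, 3); (Carol, Ken, 3, 3); (Frank, NULL, NULL, NULL); (Grace, Alice, 3, 3); (Grace, Carol, 3, 3); (Grace, Grace, 3, 3); (Grace, Ken, 3, 3); (Ken, Alice, 3, 3); (Ken, Carol, 3, 3); (Ken, Grace, 3, 3); (Ken, Ken, 3, 3)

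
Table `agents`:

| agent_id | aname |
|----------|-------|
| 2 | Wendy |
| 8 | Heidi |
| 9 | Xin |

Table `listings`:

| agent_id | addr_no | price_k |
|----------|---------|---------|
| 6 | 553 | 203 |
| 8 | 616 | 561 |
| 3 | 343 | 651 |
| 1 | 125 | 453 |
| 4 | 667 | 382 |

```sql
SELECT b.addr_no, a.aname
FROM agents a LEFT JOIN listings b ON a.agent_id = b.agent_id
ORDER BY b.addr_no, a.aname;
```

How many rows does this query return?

LEFT JOIN keeps every row from `agents`; unmatched rows get NULL for `listings`'s columns.
Matching on a.agent_id = b.agent_id.
- agent_id=2: no b row matches, row kept with b columns NULL.
- agent_id=8: 1 matching b row(s), so 1 row(s) emitted.
- agent_id=9: no b row matches, row kept with b columns NULL.
Total: 1 matched + 2 padded = 3 rows.

3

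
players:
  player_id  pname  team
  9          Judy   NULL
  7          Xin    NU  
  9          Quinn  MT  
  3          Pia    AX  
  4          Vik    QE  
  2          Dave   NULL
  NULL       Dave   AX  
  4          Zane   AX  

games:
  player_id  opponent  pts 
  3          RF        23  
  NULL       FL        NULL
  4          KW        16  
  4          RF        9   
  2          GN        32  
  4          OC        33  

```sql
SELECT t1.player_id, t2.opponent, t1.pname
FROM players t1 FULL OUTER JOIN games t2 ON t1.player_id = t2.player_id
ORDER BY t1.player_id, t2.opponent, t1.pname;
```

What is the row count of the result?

13

FULL OUTER JOIN keeps every row from both sides; unmatched rows get NULL for the other side's columns.
Matching on t1.player_id = t2.player_id. A NULL in a compared column never satisfies the condition.
- t1 (player_id=9) has no partner → padded with NULL.
- t1 (player_id=7) has no partner → padded with NULL.
- t1 (player_id=9) has no partner → padded with NULL.
- t1 (player_id=3) pairs with 1 row(s) of t2.
- t1 (player_id=4) pairs with 3 row(s) of t2.
- t1 (player_id=2) pairs with 1 row(s) of t2.
- t1 (player_id=NULL) has no partner → padded with NULL.
- t1 (player_id=4) pairs with 3 row(s) of t2.
- 1 row(s) from t2 found no t1 partner → padded with NULL.
Total: 8 matched + 5 padded = 13 rows.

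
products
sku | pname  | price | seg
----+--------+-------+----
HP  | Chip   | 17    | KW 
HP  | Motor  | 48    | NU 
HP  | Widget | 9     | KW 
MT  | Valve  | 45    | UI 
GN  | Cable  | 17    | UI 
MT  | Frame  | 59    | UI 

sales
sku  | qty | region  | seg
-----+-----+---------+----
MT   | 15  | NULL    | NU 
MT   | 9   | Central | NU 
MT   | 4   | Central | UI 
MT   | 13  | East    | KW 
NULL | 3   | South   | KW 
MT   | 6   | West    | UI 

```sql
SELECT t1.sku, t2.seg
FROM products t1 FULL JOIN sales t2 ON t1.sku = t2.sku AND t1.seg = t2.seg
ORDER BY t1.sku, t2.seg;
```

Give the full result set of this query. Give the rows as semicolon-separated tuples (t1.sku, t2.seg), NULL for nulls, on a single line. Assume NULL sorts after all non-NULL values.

(GN, NULL); (HP, NULL); (HP, NULL); (HP, NULL); (MT, UI); (MT, UI); (MT, UI); (MT, UI); (NULL, KW); (NULL, KW); (NULL, NU); (NULL, NU)

FULL OUTER JOIN keeps every row from both sides; unmatched rows get NULL for the other side's columns.
Matching on t1.sku = t2.sku AND t1.seg = t2.seg. A NULL in a compared column never satisfies the condition.
Matched pairs: 4; unmatched t1 rows kept: 4; unmatched t2 rows kept: 4.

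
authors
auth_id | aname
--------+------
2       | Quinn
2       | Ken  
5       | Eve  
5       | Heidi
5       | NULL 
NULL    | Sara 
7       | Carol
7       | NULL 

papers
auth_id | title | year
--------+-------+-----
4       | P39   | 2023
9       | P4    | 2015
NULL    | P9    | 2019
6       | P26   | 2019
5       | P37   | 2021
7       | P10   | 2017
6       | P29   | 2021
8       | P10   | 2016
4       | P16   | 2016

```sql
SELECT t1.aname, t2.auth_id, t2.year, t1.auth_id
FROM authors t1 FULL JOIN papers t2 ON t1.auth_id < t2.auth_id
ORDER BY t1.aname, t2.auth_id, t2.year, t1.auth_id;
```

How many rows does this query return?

37

FULL OUTER JOIN keeps every row from both sides; unmatched rows get NULL for the other side's columns.
Matching on t1.auth_id < t2.auth_id. A NULL in a compared column never satisfies the condition.
- t1 (auth_id=2) pairs with 8 row(s) of t2.
- t1 (auth_id=2) pairs with 8 row(s) of t2.
- t1 (auth_id=5) pairs with 5 row(s) of t2.
- t1 (auth_id=5) pairs with 5 row(s) of t2.
- t1 (auth_id=5) pairs with 5 row(s) of t2.
- t1 (auth_id=NULL) has no partner → padded with NULL.
- t1 (auth_id=7) pairs with 2 row(s) of t2.
- t1 (auth_id=7) pairs with 2 row(s) of t2.
- plus 1 unmatched t2 row(s), each kept with NULL t1 columns.
Total: 35 matched + 2 padded = 37 rows.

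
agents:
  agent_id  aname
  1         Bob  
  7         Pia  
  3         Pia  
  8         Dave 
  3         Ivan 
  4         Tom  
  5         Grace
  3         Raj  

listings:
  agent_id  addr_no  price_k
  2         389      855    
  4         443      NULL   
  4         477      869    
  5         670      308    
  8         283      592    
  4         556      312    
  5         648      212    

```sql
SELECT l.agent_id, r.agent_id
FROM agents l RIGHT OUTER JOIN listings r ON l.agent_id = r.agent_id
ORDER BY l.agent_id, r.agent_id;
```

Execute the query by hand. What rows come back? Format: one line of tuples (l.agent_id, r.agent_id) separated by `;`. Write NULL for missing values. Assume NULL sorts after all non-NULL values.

(4, 4); (4, 4); (4, 4); (5, 5); (5, 5); (8, 8); (NULL, 2)

RIGHT JOIN keeps every row from `listings`; unmatched rows get NULL for `agents`'s columns.
Matching on l.agent_id = r.agent_id.
- agent_id=1: no matching r row.
- agent_id=7: no matching r row.
- agent_id=3: no matching r row.
- agent_id=8: 1 matching r row(s), so 1 row(s) emitted.
- agent_id=3: no matching r row.
- agent_id=4: 3 matching r row(s), so 3 row(s) emitted.
- agent_id=5: 2 matching r row(s), so 2 row(s) emitted.
- agent_id=3: no matching r row.
- 1 r row(s) had no l match → kept, l columns NULL.
After projecting and ordering:
l.agent_id | r.agent_id
4 | 4
4 | 4
4 | 4
5 | 5
5 | 5
8 | 8
NULL | 2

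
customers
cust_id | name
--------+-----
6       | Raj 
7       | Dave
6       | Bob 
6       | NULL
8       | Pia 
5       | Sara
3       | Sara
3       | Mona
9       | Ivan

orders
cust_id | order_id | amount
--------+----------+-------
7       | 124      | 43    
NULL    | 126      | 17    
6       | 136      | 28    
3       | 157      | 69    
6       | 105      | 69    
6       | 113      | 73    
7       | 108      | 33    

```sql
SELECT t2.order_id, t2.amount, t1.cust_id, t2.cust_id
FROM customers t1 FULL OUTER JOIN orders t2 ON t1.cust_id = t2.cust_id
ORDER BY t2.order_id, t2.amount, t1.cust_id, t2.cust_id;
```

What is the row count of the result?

FULL OUTER JOIN keeps every row from both sides; unmatched rows get NULL for the other side's columns.
Matching on t1.cust_id = t2.cust_id. A NULL in a compared column never satisfies the condition.
- t1 row (cust_id=6): matches 3 t2 row(s) → 3 output row(s).
- t1 row (cust_id=7): matches 2 t2 row(s) → 2 output row(s).
- t1 row (cust_id=6): matches 3 t2 row(s) → 3 output row(s).
- t1 row (cust_id=6): matches 3 t2 row(s) → 3 output row(s).
- t1 row (cust_id=8): no match → kept, t2 columns NULL.
- t1 row (cust_id=5): no match → kept, t2 columns NULL.
- t1 row (cust_id=3): matches 1 t2 row(s) → 1 output row(s).
- t1 row (cust_id=3): matches 1 t2 row(s) → 1 output row(s).
- t1 row (cust_id=9): no match → kept, t2 columns NULL.
- 1 t2 row(s) had no t1 match → kept, t1 columns NULL.
Total: 13 matched + 4 padded = 17 rows.

17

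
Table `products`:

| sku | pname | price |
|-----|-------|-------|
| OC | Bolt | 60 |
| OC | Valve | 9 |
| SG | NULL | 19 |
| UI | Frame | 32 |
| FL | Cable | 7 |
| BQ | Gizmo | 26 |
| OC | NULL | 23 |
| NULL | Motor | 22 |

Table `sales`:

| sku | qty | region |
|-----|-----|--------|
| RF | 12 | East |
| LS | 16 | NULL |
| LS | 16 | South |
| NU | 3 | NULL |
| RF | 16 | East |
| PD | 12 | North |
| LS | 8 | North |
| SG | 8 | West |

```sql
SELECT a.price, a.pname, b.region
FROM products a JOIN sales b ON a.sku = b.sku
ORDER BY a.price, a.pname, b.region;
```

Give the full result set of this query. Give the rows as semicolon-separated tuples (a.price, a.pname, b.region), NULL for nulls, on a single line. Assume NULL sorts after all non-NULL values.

(19, NULL, West)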